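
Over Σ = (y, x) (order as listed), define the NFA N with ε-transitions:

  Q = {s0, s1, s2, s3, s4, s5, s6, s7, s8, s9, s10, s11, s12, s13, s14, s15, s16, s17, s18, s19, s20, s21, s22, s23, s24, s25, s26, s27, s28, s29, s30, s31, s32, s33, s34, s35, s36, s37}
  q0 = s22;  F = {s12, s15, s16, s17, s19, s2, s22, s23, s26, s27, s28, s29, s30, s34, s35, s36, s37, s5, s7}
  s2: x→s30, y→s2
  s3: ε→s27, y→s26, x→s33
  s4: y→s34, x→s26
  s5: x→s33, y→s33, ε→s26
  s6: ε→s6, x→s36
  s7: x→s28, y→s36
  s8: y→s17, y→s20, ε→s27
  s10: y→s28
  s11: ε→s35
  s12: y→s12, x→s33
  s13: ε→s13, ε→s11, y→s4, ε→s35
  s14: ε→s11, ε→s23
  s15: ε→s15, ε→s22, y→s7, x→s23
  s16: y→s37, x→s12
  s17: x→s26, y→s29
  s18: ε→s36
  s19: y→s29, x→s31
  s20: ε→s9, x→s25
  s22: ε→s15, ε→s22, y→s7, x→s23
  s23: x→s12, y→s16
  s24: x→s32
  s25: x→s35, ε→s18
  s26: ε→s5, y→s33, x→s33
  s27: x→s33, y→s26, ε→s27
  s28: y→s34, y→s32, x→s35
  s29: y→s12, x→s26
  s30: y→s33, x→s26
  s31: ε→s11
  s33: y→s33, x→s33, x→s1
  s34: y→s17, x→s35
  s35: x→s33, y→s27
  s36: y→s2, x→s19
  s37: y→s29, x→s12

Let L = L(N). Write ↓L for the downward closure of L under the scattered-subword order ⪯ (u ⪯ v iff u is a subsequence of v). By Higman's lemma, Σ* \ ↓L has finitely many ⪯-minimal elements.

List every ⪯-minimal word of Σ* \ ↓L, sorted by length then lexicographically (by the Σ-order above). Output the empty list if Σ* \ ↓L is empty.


|Q|=38, |F|=19, |δ|=74 (20 ε).
min D↑ (18 st, q0=0, F={12}): 0:y→1,x→2 1:y→3,x→4 2:y→5,x→6 3:y→7,x→8 4:y→9,x→10 5:y→11,x→6 6:y→6,x→12 7:y→7,x→13 8:y→14,x→10 9:y→15,x→10 10:y→16,x→12 11:y→14,x→6 12:y→12,x→12 13:y→12,x→17 14:y→6,x→17 15:y→14,x→17 16:y→17,x→12 17:y→12,x→12.
'xxx': |S_i|=[24, 19, 9, 2] end={s1,s33} ∉↓L; 3/3 deletions ∈↓L.
'yyyxy': |S_i|=[24, 21, 18, 10, 5, 2] end={s1,s33} ∉↓L; 5/5 deletions ∈↓L.
'yyxyyx': N↓-sim [24, 21, 18, 12, 7, 5, 2] end={s1,s33} ∉↓L; 6/6 single-dels accept.
'yxxyyy': |S_i|=[24, 21, 16, 8, 5, 4, 2] end={s1,s33} ∉↓L; 6/6 single-dels accept.
'xyyyyx': |S_i|=[24, 19, 13, 9, 6, 3, 2] end={s1,s33} rej; 6/6 del acc.
5 words, ⪯-incomp.

min(Σ*\↓L) = [xxx, yyyxy, yyxyyx, yxxyyy, xyyyyx].


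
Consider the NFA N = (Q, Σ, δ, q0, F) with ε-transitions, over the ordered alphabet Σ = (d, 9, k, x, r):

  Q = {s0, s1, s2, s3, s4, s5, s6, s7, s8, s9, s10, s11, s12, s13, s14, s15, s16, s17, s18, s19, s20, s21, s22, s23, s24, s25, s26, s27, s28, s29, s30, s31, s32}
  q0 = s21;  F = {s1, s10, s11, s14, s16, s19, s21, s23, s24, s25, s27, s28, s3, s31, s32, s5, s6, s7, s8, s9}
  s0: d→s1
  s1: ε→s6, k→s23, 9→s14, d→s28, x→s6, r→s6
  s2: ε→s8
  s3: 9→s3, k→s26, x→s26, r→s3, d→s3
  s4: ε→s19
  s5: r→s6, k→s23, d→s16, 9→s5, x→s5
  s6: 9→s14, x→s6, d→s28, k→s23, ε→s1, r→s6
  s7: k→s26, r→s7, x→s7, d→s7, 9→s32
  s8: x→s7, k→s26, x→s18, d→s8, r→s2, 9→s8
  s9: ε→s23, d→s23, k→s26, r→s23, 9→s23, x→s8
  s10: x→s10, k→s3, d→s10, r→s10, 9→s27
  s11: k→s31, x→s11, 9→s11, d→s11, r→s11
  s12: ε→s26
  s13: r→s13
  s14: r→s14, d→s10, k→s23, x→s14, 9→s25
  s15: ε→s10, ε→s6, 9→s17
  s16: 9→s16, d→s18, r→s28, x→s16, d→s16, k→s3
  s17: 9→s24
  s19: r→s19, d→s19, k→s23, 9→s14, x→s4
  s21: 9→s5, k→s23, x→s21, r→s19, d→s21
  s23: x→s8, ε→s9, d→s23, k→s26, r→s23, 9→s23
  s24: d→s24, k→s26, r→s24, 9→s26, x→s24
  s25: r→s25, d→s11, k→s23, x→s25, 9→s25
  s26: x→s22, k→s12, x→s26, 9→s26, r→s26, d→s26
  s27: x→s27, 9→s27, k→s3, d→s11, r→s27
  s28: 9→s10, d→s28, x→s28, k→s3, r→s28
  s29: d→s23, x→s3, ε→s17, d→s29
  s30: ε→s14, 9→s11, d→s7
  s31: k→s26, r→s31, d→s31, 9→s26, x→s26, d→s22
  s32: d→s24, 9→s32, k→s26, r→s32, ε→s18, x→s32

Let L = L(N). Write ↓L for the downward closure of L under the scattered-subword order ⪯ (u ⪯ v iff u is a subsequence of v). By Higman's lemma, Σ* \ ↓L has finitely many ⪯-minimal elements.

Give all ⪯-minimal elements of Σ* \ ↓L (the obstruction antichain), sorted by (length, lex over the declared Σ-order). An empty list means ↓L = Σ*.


|Q|=33, |F|=20, |δ|=130 (12 ε).
min D↑ (19 st, q0=0, F={6}): 0:d→0,9→1,k→2,x→0,r→3 1:d→4,9→1,k→2,x→1,r→5 2:d→2,9→2,k→6,x→7,r→2 3:d→3,9→8,k→2,x→3,r→3 4:d→4,9→4,k→9,x→4,r→10 5:d→10,9→8,k→2,x→5,r→5 6:d→6,9→6,k→6,x→6,r→6 7:d→7,9→7,k→6,x→11,r→7 8:d→12,9→13,k→2,x→8,r→8 9:d→9,9→9,k→6,x→6,r→9 10:d→10,9→12,k→9,x→10,r→10 11:d→11,9→14,k→6,x→11,r→11 12:d→12,9→15,k→9,x→12,r→12 13:d→16,9→13,k→2,x→13,r→13 14:d→17,9→14,k→6,x→14,r→14 15:d→16,9→15,k→9,x→15,r→15 16:d→16,9→16,k→18,x→16,r→16 17:d→17,9→6,k→6,x→17,r→17 18:d→18,9→6,k→6,x→6,r→18 (ε-aug+det+¬).
'kk': |S_i|=[26, 13, 3] end={s12,s22,s26} — reject; 2/2 deletions ∈↓L.
'9dkx': N↓-sim [26, 23, 18, 5, 3] end={s12,s22,s26} rej; 4/4 del acc.
'kxx9d9': run [26, 13, 9, 7, 6, 4, 3] end={s12,s22,s26} — reject; 6/6 single-dels accept.
'r99dk9': |S_i|=[26, 23, 18, 16, 14, 4, 3] end={s12,s22,s26} — reject; 6/6 single-dels accept.
4 obstructions.

A = [kk, 9dkx, kxx9d9, r99dk9].


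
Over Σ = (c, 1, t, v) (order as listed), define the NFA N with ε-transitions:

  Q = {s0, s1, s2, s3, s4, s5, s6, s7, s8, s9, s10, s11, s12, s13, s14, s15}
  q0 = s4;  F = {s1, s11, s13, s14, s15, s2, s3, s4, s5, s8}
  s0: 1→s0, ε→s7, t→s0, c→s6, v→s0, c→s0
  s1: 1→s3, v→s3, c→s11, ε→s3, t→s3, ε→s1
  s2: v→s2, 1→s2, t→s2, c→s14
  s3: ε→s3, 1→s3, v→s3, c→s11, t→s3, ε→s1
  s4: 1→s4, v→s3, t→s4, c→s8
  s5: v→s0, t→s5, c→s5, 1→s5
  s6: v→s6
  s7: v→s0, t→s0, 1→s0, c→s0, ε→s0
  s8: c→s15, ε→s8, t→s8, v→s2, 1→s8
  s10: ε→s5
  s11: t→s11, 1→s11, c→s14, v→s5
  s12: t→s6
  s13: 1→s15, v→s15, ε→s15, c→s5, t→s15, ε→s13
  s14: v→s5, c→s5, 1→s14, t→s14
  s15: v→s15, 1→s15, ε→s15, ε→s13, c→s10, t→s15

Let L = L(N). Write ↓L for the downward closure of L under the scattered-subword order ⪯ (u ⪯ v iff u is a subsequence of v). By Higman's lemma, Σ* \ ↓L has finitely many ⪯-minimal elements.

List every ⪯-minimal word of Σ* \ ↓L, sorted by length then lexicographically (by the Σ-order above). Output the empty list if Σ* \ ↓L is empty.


Antichain: [cccv, vcvv].

|Q|=16, |F|=10, |δ|=63 (12 ε).
min D↑ (9 st, q0=0, F={8}): 0:c→1,1→0,t→0,v→2 1:c→3,1→1,t→1,v→4 2:c→5,1→2,t→2,v→2 3:c→6,1→3,t→3,v→3 4:c→7,1→4,t→4,v→4 5:c→7,1→5,t→5,v→6 6:c→6,1→6,t→6,v→8 7:c→6,1→7,t→7,v→6 8:c→8,1→8,t→8,v→8 (ε-aug+det+¬).
'cccv': run [14, 11, 8, 5, 3] end={s0,s6,s7} rej; 4/4 del acc.
'vcvv': run [14, 12, 7, 4, 3] end={s0,s6,s7} — reject; 4/4 single-dels accept.
2 obstructions.


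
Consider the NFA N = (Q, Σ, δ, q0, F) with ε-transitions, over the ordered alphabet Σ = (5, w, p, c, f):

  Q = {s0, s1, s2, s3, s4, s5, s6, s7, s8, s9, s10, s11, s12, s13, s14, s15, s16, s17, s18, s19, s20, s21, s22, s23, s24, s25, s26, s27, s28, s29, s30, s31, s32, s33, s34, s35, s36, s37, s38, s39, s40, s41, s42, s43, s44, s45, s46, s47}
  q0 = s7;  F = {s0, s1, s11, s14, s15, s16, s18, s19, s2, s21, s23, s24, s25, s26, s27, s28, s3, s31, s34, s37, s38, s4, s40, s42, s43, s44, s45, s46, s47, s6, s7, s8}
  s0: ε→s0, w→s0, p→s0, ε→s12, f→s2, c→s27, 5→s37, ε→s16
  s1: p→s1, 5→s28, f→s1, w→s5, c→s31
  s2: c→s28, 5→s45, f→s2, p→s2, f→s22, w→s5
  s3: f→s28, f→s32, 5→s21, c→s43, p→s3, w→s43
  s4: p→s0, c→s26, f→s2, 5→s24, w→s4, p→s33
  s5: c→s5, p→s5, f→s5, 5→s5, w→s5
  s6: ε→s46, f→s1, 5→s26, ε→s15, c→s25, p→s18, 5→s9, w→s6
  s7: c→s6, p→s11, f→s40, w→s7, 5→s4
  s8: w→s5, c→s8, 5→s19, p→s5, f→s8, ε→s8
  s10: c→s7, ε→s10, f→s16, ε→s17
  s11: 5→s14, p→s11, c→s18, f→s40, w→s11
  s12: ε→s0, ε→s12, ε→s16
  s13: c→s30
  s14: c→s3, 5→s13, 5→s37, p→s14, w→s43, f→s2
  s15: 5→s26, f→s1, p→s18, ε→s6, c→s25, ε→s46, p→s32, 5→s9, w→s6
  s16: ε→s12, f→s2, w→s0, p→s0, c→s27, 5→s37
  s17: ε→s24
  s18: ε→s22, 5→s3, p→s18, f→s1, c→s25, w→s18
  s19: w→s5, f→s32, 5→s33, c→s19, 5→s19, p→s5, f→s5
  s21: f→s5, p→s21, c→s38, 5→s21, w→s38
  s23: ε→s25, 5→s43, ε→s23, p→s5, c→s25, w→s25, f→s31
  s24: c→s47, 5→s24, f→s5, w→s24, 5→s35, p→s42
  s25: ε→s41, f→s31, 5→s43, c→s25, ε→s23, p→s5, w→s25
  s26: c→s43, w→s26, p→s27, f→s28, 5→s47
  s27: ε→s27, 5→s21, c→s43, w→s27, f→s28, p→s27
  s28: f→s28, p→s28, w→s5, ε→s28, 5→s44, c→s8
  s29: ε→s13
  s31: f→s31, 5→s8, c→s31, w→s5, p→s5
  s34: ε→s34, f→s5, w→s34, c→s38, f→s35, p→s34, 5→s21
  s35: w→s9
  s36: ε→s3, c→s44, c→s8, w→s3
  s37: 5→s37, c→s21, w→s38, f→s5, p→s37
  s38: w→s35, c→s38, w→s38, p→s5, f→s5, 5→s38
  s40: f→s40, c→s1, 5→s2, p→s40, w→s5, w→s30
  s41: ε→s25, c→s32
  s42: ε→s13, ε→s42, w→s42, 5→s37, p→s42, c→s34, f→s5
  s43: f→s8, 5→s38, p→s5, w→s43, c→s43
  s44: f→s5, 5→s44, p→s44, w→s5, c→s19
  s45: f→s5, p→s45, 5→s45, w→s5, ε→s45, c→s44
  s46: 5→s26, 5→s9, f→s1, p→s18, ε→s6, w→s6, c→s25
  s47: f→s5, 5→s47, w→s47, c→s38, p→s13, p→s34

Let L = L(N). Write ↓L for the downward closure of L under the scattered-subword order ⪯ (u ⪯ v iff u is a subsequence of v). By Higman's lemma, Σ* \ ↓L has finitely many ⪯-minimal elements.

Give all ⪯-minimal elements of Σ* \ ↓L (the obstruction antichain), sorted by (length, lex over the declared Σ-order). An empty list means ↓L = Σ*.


|Q|=48, |F|=32, |δ|=218 (30 ε).
min D↑ (29 st, q0=0, F={13}): 0:5→1,w→0,p→2,c→3,f→4 1:5→5,w→1,p→6,c→7,f→8 2:5→9,w→2,p→2,c→10,f→4 3:5→7,w→3,p→10,c→11,f→12 4:5→8,w→13,p→4,c→12,f→4 5:5→5,w→5,p→14,c→15,f→13 6:5→16,w→6,p→6,c→17,f→8 7:5→15,w→7,p→17,c→18,f→19 8:5→20,w→13,p→8,c→19,f→8 9:5→16,w→18,p→9,c→21,f→8 10:5→21,w→10,p→10,c→11,f→12 11:5→18,w→11,p→13,c→11,f→22 12:5→19,w→13,p→12,c→22,f→12 13:5→13,w→13,p→13,c→13,f→13 14:5→16,w→14,p→14,c→23,f→13 15:5→15,w→15,p→23,c→24,f→13 16:5→16,w→24,p→16,c→25,f→13 17:5→25,w→17,p→17,c→18,f→19 18:5→24,w→18,p→13,c→18,f→26 19:5→27,w→13,p→19,c→26,f→19 20:5→20,w→13,p→20,c→27,f→13 21:5→25,w→18,p→21,c→18,f→19 22:5→26,w→13,p→13,c→22,f→22 23:5→25,w→23,p→23,c→24,f→13 24:5→24,w→24,p→13,c→24,f→13 25:5→25,w→24,p→25,c→24,f→13 26:5→28,w→13,p→13,c→26,f→26 27:5→27,w→13,p→27,c→28,f→13 28:5→28,w→13,p→13,c→28,f→13 (ε-aug+det+¬).
'fw': run [42, 16, 3] end={s30,s5,s9} ∉↓L; 2/2 deletions ∈↓L.
'55f': run [42, 30, 17, 4] end={s32,s35,s5,s9} rej; 3/3 deletions ∈↓L.
'ccp': run [42, 29, 14, 1] end={s5} ∉↓L; 3/3 deletions ∈↓L.
'p5wp': |S_i|=[42, 34, 20, 9, 1] end={s5} rej; 4/4 deletions ∈↓L.
4 obstructions.

min(Σ*\↓L) = [fw, 55f, ccp, p5wp].


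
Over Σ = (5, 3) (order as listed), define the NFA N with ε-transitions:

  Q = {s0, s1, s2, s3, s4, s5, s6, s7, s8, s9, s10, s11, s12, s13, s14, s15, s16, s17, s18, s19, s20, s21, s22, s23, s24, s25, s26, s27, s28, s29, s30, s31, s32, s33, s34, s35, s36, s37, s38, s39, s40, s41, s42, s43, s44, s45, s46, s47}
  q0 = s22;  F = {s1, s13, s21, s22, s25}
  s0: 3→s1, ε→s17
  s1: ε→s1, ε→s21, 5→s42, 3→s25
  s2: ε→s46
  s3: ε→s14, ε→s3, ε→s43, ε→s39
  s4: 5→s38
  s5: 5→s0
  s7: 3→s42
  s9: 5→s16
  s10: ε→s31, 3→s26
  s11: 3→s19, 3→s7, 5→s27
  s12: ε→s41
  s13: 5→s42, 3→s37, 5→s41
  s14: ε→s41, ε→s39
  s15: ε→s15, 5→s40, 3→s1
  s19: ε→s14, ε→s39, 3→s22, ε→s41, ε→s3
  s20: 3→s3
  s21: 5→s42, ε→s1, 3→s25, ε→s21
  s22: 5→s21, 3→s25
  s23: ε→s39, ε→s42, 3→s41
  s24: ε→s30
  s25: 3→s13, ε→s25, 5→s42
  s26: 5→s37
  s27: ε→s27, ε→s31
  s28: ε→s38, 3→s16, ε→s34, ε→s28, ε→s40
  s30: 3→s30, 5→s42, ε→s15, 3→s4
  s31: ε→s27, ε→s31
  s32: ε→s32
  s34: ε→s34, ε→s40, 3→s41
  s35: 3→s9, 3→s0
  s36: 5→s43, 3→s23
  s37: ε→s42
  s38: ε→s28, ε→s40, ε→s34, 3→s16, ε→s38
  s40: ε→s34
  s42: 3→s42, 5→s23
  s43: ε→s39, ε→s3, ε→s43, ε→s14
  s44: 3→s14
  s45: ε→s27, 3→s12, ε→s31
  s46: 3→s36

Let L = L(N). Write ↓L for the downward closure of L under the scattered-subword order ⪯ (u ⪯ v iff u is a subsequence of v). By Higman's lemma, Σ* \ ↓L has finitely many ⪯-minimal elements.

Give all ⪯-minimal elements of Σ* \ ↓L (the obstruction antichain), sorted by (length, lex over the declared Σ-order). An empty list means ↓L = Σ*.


|Q|=48, |F|=5, |δ|=88 (47 ε).
min D↑ (5 st, q0=0, F={3}): 0:5→1,3→2 1:5→3,3→2 2:5→3,3→4 3:5→3,3→3 4:5→3,3→3.
'55': N↓-sim [10, 9, 4] end={s23,s39,s41,s42} rej; 2/2 del acc.
'35': N↓-sim [10, 7, 4] end={s23,s39,s41,s42} — reject; 2/2 del acc.
'333': N↓-sim [10, 7, 6, 5] end={s23,s37,s39,s41,s42} ∉↓L; 3/3 single-dels accept.
3 words, ⪯-incomp.

A = [55, 35, 333].


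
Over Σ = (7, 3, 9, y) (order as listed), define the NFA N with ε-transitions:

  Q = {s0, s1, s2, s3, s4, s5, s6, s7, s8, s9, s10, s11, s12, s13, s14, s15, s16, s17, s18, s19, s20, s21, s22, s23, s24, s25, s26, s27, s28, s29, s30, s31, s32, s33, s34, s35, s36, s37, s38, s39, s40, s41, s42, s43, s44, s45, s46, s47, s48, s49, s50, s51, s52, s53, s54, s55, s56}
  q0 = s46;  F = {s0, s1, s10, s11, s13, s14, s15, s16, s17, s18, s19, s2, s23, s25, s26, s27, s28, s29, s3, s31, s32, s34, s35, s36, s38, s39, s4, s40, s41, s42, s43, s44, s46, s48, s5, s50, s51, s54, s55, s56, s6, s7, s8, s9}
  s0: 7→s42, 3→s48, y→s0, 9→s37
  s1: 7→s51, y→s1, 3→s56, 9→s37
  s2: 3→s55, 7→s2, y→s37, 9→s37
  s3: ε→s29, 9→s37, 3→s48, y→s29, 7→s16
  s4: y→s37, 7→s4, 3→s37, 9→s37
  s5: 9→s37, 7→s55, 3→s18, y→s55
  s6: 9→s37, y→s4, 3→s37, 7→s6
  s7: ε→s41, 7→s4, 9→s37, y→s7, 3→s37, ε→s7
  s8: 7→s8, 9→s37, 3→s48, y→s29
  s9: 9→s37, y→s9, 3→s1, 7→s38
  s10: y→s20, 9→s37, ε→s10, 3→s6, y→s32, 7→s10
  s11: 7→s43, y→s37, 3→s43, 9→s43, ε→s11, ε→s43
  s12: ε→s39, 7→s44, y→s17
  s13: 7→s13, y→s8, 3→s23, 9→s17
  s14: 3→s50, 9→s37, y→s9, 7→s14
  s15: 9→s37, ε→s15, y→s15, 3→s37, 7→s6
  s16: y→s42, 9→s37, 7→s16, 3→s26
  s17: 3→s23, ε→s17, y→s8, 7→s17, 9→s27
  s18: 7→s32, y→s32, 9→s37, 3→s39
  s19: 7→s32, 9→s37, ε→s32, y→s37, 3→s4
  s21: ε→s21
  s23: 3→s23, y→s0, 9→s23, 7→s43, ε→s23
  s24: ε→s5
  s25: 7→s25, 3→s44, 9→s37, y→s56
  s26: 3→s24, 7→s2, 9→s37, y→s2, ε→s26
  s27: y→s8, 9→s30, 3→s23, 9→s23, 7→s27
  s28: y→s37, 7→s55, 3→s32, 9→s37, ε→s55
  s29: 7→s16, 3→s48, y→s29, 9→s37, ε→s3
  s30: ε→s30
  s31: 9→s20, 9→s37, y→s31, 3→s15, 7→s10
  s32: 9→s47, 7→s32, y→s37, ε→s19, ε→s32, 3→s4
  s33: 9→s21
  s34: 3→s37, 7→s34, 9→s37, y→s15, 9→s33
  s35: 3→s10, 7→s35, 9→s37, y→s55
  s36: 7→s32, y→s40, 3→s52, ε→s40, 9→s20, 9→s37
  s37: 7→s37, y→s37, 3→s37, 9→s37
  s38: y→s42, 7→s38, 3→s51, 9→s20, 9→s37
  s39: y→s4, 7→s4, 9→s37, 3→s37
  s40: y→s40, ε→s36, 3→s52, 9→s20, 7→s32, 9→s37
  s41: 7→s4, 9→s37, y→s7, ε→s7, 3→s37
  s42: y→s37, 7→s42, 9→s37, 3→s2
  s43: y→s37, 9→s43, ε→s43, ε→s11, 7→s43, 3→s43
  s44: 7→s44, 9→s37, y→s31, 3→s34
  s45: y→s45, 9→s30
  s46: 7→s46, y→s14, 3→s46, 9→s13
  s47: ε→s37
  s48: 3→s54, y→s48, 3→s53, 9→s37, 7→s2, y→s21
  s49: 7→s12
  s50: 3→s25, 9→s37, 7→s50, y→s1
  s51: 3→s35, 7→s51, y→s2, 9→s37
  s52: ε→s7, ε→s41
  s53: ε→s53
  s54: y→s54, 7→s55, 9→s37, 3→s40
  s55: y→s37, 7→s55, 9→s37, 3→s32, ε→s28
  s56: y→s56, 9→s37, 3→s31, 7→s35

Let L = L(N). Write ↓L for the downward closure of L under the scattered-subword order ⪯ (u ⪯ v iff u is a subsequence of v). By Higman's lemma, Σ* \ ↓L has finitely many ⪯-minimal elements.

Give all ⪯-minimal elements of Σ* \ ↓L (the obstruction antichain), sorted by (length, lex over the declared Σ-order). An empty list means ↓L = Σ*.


|Q|=57, |F|=44, |δ|=224 (29 ε).
min D↑ (39 st, q0=0, F={7}): 0:7→0,3→0,9→1,y→2 1:7→1,3→3,9→4,y→5 2:7→2,3→6,9→7,y→8 3:7→9,3→3,9→3,y→10 4:7→4,3→3,9→11,y→5 5:7→5,3→12,9→7,y→13 6:7→6,3→14,9→7,y→15 7:7→7,3→7,9→7,y→7 8:7→16,3→15,9→7,y→8 9:7→9,3→9,9→9,y→7 10:7→17,3→12,9→7,y→10 11:7→11,3→3,9→3,y→5 12:7→18,3→19,9→7,y→12 13:7→20,3→12,9→7,y→13 14:7→14,3→21,9→7,y→22 15:7→23,3→22,9→7,y→15 16:7→16,3→23,9→7,y→17 17:7→17,3→18,9→7,y→7 18:7→18,3→24,9→7,y→7 19:7→24,3→25,9→7,y→19 20:7→20,3→26,9→7,y→17 21:7→21,3→27,9→7,y→28 22:7→29,3→28,9→7,y→22 23:7→23,3→29,9→7,y→18 24:7→24,3→30,9→7,y→7 25:7→30,3→31,9→7,y→25 26:7→18,3→32,9→7,y→18 27:7→27,3→7,9→7,y→33 28:7→34,3→33,9→7,y→28 29:7→29,3→34,9→7,y→24 30:7→30,3→35,9→7,y→7 31:7→35,3→7,9→7,y→31 32:7→24,3→36,9→7,y→24 33:7→37,3→7,9→7,y→33 34:7→34,3→37,9→7,y→30 35:7→35,3→7,9→7,y→7 36:7→30,3→38,9→7,y→30 37:7→37,3→7,9→7,y→35 38:7→35,3→7,9→7,y→35 [Hopcroft].
'y9': |S_i|=[53, 45, 5] end={s20,s21,s33,s37,s47} — reject; 2/2 del acc.
'937y': run [53, 37, 28, 11, 1] end={s37} rej; 4/4 del acc.
'yy7yy': N↓-sim [53, 45, 38, 21, 10, 1] end={s37} ∉↓L; 5/5 deletions ∈↓L.
'99997y': |S_i|=[53, 37, 35, 34, 24, 11, 1] end={s37} rej; 6/6 single-dels accept.
'y33333': run [53, 45, 36, 30, 21, 11, 1] end={s37} ∉↓L; 6/6 single-dels accept.
5 obstructions.

min(Σ*\↓L) = [y9, 937y, yy7yy, 99997y, y33333].


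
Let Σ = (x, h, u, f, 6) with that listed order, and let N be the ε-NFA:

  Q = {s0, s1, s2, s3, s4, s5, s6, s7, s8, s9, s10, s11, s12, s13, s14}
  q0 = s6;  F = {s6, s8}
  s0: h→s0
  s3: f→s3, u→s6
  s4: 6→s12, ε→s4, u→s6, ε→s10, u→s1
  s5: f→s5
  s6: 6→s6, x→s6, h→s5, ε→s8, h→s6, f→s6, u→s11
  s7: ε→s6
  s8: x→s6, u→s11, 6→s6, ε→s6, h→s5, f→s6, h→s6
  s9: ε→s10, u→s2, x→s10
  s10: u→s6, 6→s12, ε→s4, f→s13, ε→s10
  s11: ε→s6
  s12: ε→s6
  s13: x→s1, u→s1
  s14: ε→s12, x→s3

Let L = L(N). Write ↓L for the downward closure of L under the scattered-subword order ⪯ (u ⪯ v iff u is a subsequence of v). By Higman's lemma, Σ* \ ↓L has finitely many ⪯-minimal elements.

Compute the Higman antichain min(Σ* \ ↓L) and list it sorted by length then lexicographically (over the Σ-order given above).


|Q|=15, |F|=2, |δ|=38 (11 ε).
min D↑ (1 st, q0=0, F={}): 0:x→0,h→0,u→0,f→0,6→0.
L(D↑) = ∅; no obstructions.

min(Σ*\↓L) = [].


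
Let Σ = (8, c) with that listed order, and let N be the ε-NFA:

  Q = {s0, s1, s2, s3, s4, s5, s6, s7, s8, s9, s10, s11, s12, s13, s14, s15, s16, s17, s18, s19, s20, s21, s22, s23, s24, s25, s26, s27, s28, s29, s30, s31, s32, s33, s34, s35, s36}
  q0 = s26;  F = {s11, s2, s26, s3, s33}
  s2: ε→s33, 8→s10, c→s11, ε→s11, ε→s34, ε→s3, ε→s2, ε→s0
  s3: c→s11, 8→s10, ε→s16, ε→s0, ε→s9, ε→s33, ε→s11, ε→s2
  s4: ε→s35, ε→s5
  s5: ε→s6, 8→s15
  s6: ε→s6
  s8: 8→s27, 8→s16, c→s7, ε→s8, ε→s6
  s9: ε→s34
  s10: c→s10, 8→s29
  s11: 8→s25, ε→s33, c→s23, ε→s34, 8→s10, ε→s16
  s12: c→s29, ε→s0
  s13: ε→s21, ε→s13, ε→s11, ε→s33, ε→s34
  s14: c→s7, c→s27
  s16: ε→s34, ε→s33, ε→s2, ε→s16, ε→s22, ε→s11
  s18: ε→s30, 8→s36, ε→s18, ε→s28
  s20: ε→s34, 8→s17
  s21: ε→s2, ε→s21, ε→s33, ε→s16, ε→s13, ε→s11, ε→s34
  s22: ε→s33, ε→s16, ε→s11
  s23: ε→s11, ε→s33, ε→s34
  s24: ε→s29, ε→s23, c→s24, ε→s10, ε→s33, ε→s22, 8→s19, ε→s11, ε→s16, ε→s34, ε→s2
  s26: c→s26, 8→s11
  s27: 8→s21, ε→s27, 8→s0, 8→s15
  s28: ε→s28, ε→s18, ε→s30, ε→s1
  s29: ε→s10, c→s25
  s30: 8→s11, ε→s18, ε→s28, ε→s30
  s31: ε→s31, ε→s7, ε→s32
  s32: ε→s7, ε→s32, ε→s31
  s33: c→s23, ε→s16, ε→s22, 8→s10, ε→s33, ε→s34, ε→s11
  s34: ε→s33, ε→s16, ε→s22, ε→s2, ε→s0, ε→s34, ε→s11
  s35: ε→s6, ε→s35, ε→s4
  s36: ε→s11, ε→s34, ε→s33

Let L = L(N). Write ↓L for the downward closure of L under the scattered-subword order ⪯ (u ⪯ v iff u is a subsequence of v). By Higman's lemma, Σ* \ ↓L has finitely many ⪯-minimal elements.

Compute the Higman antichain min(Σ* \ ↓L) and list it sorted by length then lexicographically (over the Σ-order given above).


|Q|=37, |F|=5, |δ|=122 (93 ε).
min D↑ (3 st, q0=0, F={2}): 0:8→1,c→0 1:8→2,c→1 2:8→2,c→2 [Hopcroft].
'88': N↓-sim [14, 13, 3] end={s10,s25,s29} ∉↓L; 2/2 single-dels accept.
1 obstructions.

Antichain: [88].


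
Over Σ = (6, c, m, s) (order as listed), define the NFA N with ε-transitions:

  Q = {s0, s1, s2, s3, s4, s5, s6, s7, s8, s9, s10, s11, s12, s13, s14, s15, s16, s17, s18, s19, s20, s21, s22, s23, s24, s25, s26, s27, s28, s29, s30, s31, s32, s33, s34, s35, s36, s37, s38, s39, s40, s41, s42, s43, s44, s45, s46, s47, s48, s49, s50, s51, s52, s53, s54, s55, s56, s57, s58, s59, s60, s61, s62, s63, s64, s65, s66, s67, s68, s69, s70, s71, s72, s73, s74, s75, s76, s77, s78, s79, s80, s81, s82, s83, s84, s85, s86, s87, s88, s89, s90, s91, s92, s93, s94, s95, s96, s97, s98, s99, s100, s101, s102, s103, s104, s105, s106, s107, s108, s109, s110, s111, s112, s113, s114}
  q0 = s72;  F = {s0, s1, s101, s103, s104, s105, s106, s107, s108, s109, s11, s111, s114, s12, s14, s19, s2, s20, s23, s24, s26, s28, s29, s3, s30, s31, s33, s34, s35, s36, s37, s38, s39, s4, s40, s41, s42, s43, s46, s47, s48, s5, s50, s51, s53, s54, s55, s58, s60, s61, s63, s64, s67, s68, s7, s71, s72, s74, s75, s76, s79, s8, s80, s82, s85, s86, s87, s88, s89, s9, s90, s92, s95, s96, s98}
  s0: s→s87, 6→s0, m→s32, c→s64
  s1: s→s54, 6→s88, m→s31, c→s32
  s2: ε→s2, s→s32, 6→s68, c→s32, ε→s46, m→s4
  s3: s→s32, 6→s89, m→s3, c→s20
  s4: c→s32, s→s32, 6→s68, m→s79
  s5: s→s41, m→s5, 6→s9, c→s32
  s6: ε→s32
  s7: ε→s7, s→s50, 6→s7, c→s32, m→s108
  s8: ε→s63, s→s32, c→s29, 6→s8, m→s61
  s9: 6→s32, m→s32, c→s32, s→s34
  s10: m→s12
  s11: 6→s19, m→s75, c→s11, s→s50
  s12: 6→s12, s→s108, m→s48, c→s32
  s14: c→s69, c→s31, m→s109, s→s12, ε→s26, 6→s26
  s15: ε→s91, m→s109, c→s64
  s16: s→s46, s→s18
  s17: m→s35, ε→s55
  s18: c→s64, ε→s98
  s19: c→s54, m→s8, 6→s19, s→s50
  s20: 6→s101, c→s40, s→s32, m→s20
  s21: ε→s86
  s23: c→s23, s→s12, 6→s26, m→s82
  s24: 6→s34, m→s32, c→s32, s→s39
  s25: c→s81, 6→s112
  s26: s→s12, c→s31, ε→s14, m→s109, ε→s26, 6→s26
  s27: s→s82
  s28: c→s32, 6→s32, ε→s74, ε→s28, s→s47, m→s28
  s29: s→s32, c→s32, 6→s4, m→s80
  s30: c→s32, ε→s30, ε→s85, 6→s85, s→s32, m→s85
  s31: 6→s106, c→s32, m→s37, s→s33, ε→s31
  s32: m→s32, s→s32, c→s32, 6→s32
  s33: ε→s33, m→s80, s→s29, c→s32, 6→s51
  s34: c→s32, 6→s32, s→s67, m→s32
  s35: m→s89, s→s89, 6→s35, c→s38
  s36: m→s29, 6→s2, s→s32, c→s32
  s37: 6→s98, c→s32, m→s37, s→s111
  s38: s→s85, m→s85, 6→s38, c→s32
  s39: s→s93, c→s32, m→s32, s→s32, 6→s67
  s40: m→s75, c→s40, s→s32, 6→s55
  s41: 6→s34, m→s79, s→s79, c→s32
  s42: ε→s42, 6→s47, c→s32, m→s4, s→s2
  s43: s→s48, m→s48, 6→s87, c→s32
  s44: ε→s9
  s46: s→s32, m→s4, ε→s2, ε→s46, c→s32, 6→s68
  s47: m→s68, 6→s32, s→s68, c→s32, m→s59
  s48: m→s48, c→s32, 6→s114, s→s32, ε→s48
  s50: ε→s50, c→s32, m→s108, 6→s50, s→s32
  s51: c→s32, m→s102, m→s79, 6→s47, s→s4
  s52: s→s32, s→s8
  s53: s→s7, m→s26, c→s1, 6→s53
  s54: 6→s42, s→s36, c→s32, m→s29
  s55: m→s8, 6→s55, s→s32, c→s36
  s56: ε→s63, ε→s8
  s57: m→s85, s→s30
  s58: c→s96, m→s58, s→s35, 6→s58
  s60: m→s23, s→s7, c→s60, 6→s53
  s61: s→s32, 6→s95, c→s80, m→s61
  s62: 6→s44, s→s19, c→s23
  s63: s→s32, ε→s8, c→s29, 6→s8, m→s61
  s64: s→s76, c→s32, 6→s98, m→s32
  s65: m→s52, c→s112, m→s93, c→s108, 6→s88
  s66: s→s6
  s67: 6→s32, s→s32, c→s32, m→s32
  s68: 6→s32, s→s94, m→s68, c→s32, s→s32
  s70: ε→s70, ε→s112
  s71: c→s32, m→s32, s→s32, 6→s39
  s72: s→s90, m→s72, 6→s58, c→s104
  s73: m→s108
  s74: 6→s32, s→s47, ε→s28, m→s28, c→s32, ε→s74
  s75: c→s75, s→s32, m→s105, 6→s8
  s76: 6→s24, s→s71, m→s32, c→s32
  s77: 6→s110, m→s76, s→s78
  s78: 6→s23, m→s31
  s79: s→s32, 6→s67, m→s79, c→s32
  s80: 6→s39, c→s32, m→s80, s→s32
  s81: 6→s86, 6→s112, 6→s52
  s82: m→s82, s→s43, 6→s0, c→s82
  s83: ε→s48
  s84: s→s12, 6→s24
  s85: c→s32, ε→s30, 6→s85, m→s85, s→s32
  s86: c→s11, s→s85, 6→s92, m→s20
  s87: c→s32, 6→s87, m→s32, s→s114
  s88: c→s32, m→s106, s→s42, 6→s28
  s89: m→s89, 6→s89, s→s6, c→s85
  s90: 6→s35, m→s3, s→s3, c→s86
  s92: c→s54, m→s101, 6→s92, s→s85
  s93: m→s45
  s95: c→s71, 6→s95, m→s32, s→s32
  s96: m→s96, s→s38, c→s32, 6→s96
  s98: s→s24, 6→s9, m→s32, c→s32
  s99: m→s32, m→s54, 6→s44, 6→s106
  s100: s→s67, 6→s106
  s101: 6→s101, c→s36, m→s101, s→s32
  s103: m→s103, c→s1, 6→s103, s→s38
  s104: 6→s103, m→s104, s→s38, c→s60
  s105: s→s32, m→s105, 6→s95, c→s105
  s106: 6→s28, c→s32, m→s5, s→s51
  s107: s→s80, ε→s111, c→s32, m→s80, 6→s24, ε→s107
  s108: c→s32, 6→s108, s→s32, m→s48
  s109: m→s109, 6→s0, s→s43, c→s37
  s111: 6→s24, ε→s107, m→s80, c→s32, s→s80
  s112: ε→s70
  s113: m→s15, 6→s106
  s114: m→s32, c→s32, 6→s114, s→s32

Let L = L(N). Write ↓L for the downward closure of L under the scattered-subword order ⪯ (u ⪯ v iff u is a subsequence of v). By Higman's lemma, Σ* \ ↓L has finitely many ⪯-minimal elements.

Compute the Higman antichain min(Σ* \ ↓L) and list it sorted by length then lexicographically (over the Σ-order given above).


|Q|=115, |F|=75, |δ|=389 (37 ε).
min D↑ (70 st, q0=0, F={11}): 0:6→1,c→2,m→0,s→3 1:6→1,c→4,m→1,s→5 2:6→6,c→7,m→2,s→8 3:6→5,c→9,m→10,s→10 4:6→4,c→11,m→4,s→8 5:6→5,c→8,m→12,s→12 6:6→6,c→13,m→6,s→8 7:6→14,c→7,m→15,s→16 8:6→8,c→11,m→17,s→17 9:6→18,c→19,m→20,s→17 10:6→12,c→20,m→10,s→11 11:6→11,c→11,m→11,s→11 12:6→12,c→17,m→12,s→11 13:6→21,c→11,m→22,s→23 14:6→14,c→13,m→24,s→16 15:6→24,c→15,m→25,s→26 16:6→16,c→11,m→27,s→28 17:6→17,c→11,m→17,s→11 18:6→18,c→23,m→29,s→17 19:6→30,c→19,m→31,s→28 20:6→29,c→32,m→20,s→11 21:6→33,c→11,m→34,s→35 22:6→34,c→11,m→36,s→37 23:6→35,c→11,m→38,s→39 24:6→24,c→22,m→40,s→26 25:6→41,c→25,m→25,s→42 26:6→26,c→11,m→43,s→27 27:6→27,c→11,m→43,s→11 28:6→28,c→11,m→27,s→11 29:6→29,c→39,m→29,s→11 30:6→30,c→23,m→44,s→28 31:6→44,c→31,m→45,s→11 32:6→46,c→32,m→31,s→11 33:6→11,c→11,m→33,s→47 34:6→33,c→11,m→48,s→49 35:6→47,c→11,m→50,s→51 36:6→52,c→11,m→36,s→53 37:6→49,c→11,m→54,s→38 38:6→50,c→11,m→54,s→11 39:6→51,c→11,m→38,s→11 40:6→41,c→36,m→40,s→42 41:6→41,c→55,m→11,s→56 42:6→56,c→11,m→43,s→43 43:6→57,c→11,m→43,s→11 44:6→44,c→38,m→58,s→11 45:6→59,c→45,m→45,s→11 46:6→46,c→39,m→44,s→11 47:6→11,c→11,m→60,s→60 48:6→61,c→11,m→48,s→62 49:6→47,c→11,m→63,s→50 50:6→60,c→11,m→63,s→11 51:6→60,c→11,m→50,s→11 52:6→61,c→11,m→11,s→64 53:6→64,c→11,m→54,s→54 54:6→65,c→11,m→54,s→11 55:6→52,c→11,m→11,s→66 56:6→56,c→11,m→11,s→57 57:6→57,c→11,m→11,s→11 58:6→59,c→54,m→58,s→11 59:6→59,c→67,m→11,s→11 60:6→11,c→11,m→60,s→11 61:6→11,c→11,m→11,s→68 62:6→68,c→11,m→63,s→63 63:6→69,c→11,m→63,s→11 64:6→68,c→11,m→11,s→65 65:6→69,c→11,m→11,s→11 66:6→64,c→11,m→11,s→67 67:6→65,c→11,m→11,s→11 68:6→11,c→11,m→11,s→69 69:6→11,c→11,m→11,s→11.
'6cc': run [83, 70, 44, 1] end={s32} rej; 3/3 single-dels accept.
'csc': run [83, 76, 39, 1] end={s32} — reject; 3/3 deletions ∈↓L.
'sms': |S_i|=[83, 58, 35, 5] end={s32,s45,s6,s93,s94} — reject; 3/3 single-dels accept.
'sss': N↓-sim [83, 58, 34, 5] end={s32,s45,s6,s93,s94} ∉↓L; 3/3 del acc.
'c6c666': |S_i|=[83, 76, 66, 40, 26, 10, 1] end={s32} rej; 6/6 del acc.
'ccmm6m': run [83, 76, 66, 51, 36, 16, 2] end={s32,s45} rej; 6/6 deletions ∈↓L.
6 minimals (antichain).

min(Σ*\↓L) = [6cc, csc, sms, sss, c6c666, ccmm6m].


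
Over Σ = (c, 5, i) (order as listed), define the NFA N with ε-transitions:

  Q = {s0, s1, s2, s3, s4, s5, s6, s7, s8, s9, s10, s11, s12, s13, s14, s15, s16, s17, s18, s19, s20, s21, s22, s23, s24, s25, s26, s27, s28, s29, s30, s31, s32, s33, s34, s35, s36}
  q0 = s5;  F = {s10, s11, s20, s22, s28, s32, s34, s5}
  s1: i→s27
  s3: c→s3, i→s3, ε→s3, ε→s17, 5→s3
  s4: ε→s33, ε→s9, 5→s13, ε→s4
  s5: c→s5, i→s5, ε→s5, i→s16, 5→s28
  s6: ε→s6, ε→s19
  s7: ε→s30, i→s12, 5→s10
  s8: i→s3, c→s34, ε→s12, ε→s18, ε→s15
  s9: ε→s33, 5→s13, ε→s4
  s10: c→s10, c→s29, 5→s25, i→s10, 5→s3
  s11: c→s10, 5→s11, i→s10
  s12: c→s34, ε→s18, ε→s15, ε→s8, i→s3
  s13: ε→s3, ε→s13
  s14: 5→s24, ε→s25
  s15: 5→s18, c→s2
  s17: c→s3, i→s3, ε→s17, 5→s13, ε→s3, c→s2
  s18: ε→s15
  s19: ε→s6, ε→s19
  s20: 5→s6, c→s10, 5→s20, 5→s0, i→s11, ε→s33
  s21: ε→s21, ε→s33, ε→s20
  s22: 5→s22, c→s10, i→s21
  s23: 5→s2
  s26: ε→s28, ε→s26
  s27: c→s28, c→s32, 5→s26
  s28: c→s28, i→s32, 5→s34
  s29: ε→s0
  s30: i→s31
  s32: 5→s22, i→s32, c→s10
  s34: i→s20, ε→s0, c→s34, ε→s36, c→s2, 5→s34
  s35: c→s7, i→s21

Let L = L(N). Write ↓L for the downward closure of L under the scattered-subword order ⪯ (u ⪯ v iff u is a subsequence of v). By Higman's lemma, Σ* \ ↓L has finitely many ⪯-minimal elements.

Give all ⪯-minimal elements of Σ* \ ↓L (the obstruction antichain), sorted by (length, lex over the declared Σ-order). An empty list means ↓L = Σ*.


|Q|=37, |F|=8, |δ|=90 (34 ε).
min D↑ (9 st, q0=0, F={8}): 0:c→0,5→1,i→0 1:c→1,5→2,i→3 2:c→2,5→2,i→4 3:c→5,5→6,i→3 4:c→5,5→4,i→7 5:c→5,5→8,i→5 6:c→5,5→6,i→4 7:c→5,5→7,i→5 8:c→8,5→8,i→8.
'5ic5': N↓-sim [21, 19, 16, 8, 5] end={s13,s17,s2,s25,s3} ∉↓L; 4/4 del acc.
'55iii5': N↓-sim [21, 19, 17, 14, 9, 8, 5] end={s13,s17,s2,s25,s3} ∉↓L; 6/6 deletions ∈↓L.
2 minimals (antichain).

Antichain: [5ic5, 55iii5].


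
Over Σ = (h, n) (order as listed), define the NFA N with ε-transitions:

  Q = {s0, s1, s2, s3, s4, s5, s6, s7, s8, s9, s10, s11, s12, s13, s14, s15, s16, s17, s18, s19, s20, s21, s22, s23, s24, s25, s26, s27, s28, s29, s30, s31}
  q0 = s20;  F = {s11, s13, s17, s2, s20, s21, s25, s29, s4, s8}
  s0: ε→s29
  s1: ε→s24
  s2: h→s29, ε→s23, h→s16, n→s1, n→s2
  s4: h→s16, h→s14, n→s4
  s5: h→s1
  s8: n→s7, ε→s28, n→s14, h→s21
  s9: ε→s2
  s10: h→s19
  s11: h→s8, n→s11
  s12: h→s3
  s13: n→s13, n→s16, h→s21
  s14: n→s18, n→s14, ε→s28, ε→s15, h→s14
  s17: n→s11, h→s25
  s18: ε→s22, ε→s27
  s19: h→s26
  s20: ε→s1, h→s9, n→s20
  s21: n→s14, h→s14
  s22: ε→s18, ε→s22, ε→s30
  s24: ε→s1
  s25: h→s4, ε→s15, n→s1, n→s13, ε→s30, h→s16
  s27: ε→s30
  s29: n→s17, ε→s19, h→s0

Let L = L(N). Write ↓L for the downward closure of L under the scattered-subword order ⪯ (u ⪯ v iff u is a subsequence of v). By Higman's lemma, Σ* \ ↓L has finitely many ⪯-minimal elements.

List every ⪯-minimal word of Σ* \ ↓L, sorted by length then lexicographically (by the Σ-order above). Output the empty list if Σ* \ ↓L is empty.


|Q|=32, |F|=10, |δ|=52 (18 ε).
min D↑ (11 st, q0=0, F={9}): 0:h→1,n→0 1:h→2,n→1 2:h→2,n→3 3:h→4,n→5 4:h→6,n→7 5:h→8,n→5 6:h→9,n→6 7:h→10,n→7 8:h→10,n→9 9:h→9,n→9 10:h→9,n→9 (ε-aug+det+¬).
'hhnhhh': N↓-sim [26, 25, 22, 18, 16, 10, 8] end={s14,s15,s16,s18,s22,s27,s28,s30} ∉↓L; 6/6 del acc.
'hhnnhn': run [26, 25, 22, 18, 16, 11, 8] end={s14,s15,s18,s22,s27,s28,s30,s7} rej; 6/6 single-dels accept.
2 words, ⪯-incomp.

A = [hhnhhh, hhnnhn].


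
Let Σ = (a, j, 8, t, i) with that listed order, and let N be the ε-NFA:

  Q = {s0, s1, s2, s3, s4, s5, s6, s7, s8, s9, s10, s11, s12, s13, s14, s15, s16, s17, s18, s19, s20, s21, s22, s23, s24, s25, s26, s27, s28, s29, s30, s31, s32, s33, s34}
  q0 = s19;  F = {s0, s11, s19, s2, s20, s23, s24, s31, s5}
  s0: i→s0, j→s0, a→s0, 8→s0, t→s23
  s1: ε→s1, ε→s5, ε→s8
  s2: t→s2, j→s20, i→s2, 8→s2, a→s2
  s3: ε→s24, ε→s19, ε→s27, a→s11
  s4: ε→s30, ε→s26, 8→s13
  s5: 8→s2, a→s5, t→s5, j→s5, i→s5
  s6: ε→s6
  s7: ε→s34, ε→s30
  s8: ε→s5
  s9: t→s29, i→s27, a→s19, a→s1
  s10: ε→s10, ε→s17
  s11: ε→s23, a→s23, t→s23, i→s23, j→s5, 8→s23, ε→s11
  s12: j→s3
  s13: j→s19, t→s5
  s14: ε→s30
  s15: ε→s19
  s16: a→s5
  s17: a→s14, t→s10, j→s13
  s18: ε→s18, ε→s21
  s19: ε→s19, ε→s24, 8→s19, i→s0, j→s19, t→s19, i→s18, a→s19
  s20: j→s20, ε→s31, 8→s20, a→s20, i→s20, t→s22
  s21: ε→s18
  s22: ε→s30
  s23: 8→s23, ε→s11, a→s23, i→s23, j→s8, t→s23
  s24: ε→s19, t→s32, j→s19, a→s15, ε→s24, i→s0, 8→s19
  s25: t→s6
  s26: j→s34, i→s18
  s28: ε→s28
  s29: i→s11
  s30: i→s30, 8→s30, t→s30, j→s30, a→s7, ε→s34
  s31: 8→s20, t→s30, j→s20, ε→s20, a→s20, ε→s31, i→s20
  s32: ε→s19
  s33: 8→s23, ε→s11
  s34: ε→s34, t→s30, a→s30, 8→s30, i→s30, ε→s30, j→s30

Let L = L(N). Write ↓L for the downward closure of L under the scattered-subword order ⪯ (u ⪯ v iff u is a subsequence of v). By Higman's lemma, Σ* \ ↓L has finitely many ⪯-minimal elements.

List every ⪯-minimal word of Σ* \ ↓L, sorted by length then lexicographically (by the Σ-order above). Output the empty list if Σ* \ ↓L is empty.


|Q|=35, |F|=9, |δ|=110 (36 ε).
min D↑ (7 st, q0=0, F={6}): 0:a→0,j→0,8→0,t→0,i→1 1:a→1,j→1,8→1,t→2,i→1 2:a→2,j→3,8→2,t→2,i→2 3:a→3,j→3,8→4,t→3,i→3 4:a→4,j→5,8→4,t→4,i→4 5:a→5,j→5,8→5,t→6,i→5 6:a→6,j→6,8→6,t→6,i→6 [Hopcroft].
'itj8jt': N↓-sim [18, 14, 11, 9, 7, 6, 4] end={s22,s30,s34,s7} ∉↓L; 6/6 deletions ∈↓L.
1 minimals (antichain).

Antichain: [itj8jt].


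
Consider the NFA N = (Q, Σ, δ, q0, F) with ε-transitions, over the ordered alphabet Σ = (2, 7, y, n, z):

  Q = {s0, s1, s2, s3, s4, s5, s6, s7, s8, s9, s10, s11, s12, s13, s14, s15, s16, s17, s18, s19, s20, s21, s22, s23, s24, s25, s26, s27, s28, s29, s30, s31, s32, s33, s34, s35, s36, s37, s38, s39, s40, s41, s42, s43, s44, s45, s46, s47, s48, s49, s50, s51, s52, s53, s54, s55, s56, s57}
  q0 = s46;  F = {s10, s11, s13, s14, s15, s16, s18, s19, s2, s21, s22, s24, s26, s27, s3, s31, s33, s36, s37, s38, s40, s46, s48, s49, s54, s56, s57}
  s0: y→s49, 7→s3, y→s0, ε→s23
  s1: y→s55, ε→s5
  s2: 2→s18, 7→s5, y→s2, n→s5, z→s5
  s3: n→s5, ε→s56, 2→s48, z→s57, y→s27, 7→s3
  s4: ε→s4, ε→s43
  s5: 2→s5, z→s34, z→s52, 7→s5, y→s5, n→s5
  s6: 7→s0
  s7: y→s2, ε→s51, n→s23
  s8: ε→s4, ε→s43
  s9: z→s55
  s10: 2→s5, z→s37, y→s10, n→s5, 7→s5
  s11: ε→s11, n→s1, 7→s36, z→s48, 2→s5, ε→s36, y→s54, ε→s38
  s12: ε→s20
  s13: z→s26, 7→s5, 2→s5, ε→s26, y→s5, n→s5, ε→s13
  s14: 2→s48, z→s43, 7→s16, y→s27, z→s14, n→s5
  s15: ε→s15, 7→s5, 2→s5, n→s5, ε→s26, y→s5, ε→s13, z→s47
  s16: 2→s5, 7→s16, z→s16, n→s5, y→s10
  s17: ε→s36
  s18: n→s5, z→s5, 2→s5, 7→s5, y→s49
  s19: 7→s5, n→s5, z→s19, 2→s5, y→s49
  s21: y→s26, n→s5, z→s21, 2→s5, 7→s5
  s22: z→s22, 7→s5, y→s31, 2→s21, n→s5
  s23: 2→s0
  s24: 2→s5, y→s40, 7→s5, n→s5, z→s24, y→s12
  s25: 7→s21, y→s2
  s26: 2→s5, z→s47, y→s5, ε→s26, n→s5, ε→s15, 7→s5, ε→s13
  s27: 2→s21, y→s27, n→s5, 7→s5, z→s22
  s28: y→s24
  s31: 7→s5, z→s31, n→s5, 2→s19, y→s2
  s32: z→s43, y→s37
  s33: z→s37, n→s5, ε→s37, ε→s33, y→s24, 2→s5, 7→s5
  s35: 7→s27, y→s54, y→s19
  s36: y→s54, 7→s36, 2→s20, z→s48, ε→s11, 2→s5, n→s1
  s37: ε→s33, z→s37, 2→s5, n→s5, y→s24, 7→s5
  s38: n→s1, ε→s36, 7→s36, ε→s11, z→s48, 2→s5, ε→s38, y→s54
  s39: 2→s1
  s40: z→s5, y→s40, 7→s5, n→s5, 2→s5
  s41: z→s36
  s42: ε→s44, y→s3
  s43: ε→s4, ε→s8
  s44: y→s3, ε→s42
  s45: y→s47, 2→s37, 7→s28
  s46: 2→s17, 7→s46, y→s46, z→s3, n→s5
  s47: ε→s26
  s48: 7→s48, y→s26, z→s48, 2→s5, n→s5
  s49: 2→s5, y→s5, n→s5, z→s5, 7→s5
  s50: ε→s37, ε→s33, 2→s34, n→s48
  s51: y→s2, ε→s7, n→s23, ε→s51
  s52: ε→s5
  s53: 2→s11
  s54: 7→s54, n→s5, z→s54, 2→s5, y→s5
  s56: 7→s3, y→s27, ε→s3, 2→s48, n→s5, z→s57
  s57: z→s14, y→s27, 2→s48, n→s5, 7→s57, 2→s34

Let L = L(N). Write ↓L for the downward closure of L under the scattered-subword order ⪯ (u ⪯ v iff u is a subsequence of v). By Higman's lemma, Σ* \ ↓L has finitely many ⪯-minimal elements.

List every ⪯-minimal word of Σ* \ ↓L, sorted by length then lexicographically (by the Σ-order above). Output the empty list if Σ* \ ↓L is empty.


min(Σ*\↓L) = [n, 22, 2yy, zy7, zzz72, zyzyyz].

|Q|=58, |F|=27, |δ|=213 (39 ε).
min D↑ (22 st, q0=0, F={2}): 0:2→1,7→0,y→0,n→2,z→3 1:2→2,7→1,y→4,n→2,z→5 2:2→2,7→2,y→2,n→2,z→2 3:2→5,7→3,y→6,n→2,z→7 4:2→2,7→4,y→2,n→2,z→4 5:2→2,7→5,y→8,n→2,z→5 6:2→9,7→2,y→6,n→2,z→10 7:2→5,7→7,y→6,n→2,z→11 8:2→2,7→2,y→2,n→2,z→8 9:2→2,7→2,y→8,n→2,z→9 10:2→9,7→2,y→12,n→2,z→10 11:2→5,7→13,y→6,n→2,z→11 12:2→14,7→2,y→15,n→2,z→12 13:2→2,7→13,y→16,n→2,z→13 14:2→2,7→2,y→17,n→2,z→14 15:2→18,7→2,y→15,n→2,z→2 16:2→2,7→2,y→16,n→2,z→19 17:2→2,7→2,y→2,n→2,z→2 18:2→2,7→2,y→17,n→2,z→2 19:2→2,7→2,y→20,n→2,z→19 20:2→2,7→2,y→21,n→2,z→20 21:2→2,7→2,y→21,n→2,z→2 [Hopcroft].
'n': run [39, 5] end={s1,s34,s5,s52,s55} rej; 1/1 deletions ∈↓L.
'22': N↓-sim [39, 20, 4] end={s20,s34,s5,s52} rej; 2/2 single-dels accept.
'2yy': |S_i|=[39, 20, 10, 3] end={s34,s5,s52} ∉↓L; 3/3 single-dels accept.
'zy7': run [39, 32, 22, 3] end={s34,s5,s52} ∉↓L; 3/3 single-dels accept.
'zzz72': |S_i|=[39, 32, 30, 29, 17, 3] end={s34,s5,s52} rej; 5/5 del acc.
'zyzyyz': run [39, 32, 22, 20, 16, 9, 3] end={s34,s5,s52} rej; 6/6 del acc.
6 minimals (antichain).
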